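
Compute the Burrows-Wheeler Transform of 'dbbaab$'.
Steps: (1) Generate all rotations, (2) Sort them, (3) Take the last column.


Rotations (sorted):
  0: $dbbaab -> last char: b
  1: aab$dbb -> last char: b
  2: ab$dbba -> last char: a
  3: b$dbbaa -> last char: a
  4: baab$db -> last char: b
  5: bbaab$d -> last char: d
  6: dbbaab$ -> last char: $


BWT = bbaabd$


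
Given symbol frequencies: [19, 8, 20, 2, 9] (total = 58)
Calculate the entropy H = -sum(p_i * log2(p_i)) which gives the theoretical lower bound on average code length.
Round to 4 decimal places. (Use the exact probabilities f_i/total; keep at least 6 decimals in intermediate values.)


Per-symbol terms -p_i * log2(p_i) with p_i = f_i/58:
  p = 19/58 = 0.327586: log2(p) = -1.610053, -p*log2(p) = 0.527431
  p = 8/58 = 0.137931: log2(p) = -2.857981, -p*log2(p) = 0.394204
  p = 20/58 = 0.344828: log2(p) = -1.536053, -p*log2(p) = 0.529673
  p = 2/58 = 0.034483: log2(p) = -4.857981, -p*log2(p) = 0.167517
  p = 9/58 = 0.155172: log2(p) = -2.688056, -p*log2(p) = 0.417112
H = 0.527431 + 0.394204 + 0.529673 + 0.167517 + 0.417112 = 2.035937

H = 2.0359 bits/symbol


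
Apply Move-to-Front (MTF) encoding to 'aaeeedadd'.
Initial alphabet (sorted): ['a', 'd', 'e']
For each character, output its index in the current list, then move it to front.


MTF encoding:
'a': index 0 in ['a', 'd', 'e'] -> ['a', 'd', 'e']
'a': index 0 in ['a', 'd', 'e'] -> ['a', 'd', 'e']
'e': index 2 in ['a', 'd', 'e'] -> ['e', 'a', 'd']
'e': index 0 in ['e', 'a', 'd'] -> ['e', 'a', 'd']
'e': index 0 in ['e', 'a', 'd'] -> ['e', 'a', 'd']
'd': index 2 in ['e', 'a', 'd'] -> ['d', 'e', 'a']
'a': index 2 in ['d', 'e', 'a'] -> ['a', 'd', 'e']
'd': index 1 in ['a', 'd', 'e'] -> ['d', 'a', 'e']
'd': index 0 in ['d', 'a', 'e'] -> ['d', 'a', 'e']


Output: [0, 0, 2, 0, 0, 2, 2, 1, 0]


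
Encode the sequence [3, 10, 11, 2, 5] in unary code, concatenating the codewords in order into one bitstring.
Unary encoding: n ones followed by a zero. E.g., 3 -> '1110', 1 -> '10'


Encode each number as n ones followed by a terminating 0:
  3 -> 1110 (4 bits)
  10 -> 11111111110 (11 bits)
  11 -> 111111111110 (12 bits)
  2 -> 110 (3 bits)
  5 -> 111110 (6 bits)
Total length = 4 + 11 + 12 + 3 + 6 = 36 bits.

Unary([3, 10, 11, 2, 5]) = 111011111111110111111111110110111110 (36 bits)


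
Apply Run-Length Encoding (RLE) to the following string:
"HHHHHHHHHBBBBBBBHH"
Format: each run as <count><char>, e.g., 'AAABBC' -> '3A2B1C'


Scanning runs left to right:
  i=0: run of 'H' x 9 -> '9H'
  i=9: run of 'B' x 7 -> '7B'
  i=16: run of 'H' x 2 -> '2H'

RLE = 9H7B2H


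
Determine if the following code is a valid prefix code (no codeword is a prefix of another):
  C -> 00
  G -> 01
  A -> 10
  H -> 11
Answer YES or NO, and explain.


Checking each pair (does one codeword prefix another?):
  C='00' vs G='01': no prefix
  C='00' vs A='10': no prefix
  C='00' vs H='11': no prefix
  G='01' vs C='00': no prefix
  G='01' vs A='10': no prefix
  G='01' vs H='11': no prefix
  A='10' vs C='00': no prefix
  A='10' vs G='01': no prefix
  A='10' vs H='11': no prefix
  H='11' vs C='00': no prefix
  H='11' vs G='01': no prefix
  H='11' vs A='10': no prefix
No violation found over all pairs.

YES -- this is a valid prefix code. No codeword is a prefix of any other codeword.


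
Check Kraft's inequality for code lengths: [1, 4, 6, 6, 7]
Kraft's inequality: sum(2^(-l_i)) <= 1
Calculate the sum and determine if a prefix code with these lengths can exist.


Sum = 2^(-1) + 2^(-4) + 2^(-6) + 2^(-6) + 2^(-7)
    = 0.5 + 0.0625 + 0.015625 + 0.015625 + 0.0078125
    = 77/128 = 0.6015625
Since 0.6015625 <= 1, Kraft's inequality IS satisfied.
A prefix code with these lengths CAN exist.

Kraft sum = 0.6015625. Satisfied.


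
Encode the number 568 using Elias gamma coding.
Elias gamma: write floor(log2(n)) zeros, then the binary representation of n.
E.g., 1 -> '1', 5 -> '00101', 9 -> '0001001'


num_bits = floor(log2(568)) + 1 = 10
leading_zeros = num_bits - 1 = 9
binary(568) = 1000111000

Elias gamma(568) = '000000000' + '1000111000' = 0000000001000111000 (19 bits)


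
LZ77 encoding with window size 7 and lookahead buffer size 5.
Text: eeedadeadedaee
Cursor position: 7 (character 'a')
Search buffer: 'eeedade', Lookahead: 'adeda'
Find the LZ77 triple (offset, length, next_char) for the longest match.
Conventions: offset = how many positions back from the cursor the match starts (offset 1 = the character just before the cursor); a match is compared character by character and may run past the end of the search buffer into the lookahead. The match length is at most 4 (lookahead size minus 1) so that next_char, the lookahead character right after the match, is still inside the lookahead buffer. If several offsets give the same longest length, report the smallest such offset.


Try each offset into the search buffer:
  offset=1 (pos 6, char 'e'): match length 0
  offset=2 (pos 5, char 'd'): match length 0
  offset=3 (pos 4, char 'a'): match length 3
  offset=4 (pos 3, char 'd'): match length 0
  offset=5 (pos 2, char 'e'): match length 0
  offset=6 (pos 1, char 'e'): match length 0
  offset=7 (pos 0, char 'e'): match length 0
Longest match has length 3 at offset 3.
next_char = character at position 7 + 3 = 10 -> 'd'

Best match: offset=3, length=3 (matching 'ade' starting at position 4)
LZ77 triple: (3, 3, 'd')


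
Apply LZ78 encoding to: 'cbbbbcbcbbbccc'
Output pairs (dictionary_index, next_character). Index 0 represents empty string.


LZ78 encoding steps:
Dictionary: {0: ''}
Step 1: w='' (idx 0), next='c' -> output (0, 'c'), add 'c' as idx 1
Step 2: w='' (idx 0), next='b' -> output (0, 'b'), add 'b' as idx 2
Step 3: w='b' (idx 2), next='b' -> output (2, 'b'), add 'bb' as idx 3
Step 4: w='b' (idx 2), next='c' -> output (2, 'c'), add 'bc' as idx 4
Step 5: w='bc' (idx 4), next='b' -> output (4, 'b'), add 'bcb' as idx 5
Step 6: w='bb' (idx 3), next='c' -> output (3, 'c'), add 'bbc' as idx 6
Step 7: w='c' (idx 1), next='c' -> output (1, 'c'), add 'cc' as idx 7


Encoded: [(0, 'c'), (0, 'b'), (2, 'b'), (2, 'c'), (4, 'b'), (3, 'c'), (1, 'c')]


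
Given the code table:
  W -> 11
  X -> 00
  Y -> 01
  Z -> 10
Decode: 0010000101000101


Decoding:
00 -> X
10 -> Z
00 -> X
01 -> Y
01 -> Y
00 -> X
01 -> Y
01 -> Y


Result: XZXYYXYY


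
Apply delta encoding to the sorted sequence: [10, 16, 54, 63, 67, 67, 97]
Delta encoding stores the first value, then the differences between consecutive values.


First value: 10
Deltas:
  16 - 10 = 6
  54 - 16 = 38
  63 - 54 = 9
  67 - 63 = 4
  67 - 67 = 0
  97 - 67 = 30


Delta encoded: [10, 6, 38, 9, 4, 0, 30]


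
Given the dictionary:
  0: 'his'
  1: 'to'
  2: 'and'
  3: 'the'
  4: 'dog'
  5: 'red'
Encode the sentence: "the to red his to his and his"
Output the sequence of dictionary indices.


Look up each word in the dictionary:
  'the' -> 3
  'to' -> 1
  'red' -> 5
  'his' -> 0
  'to' -> 1
  'his' -> 0
  'and' -> 2
  'his' -> 0

Encoded: [3, 1, 5, 0, 1, 0, 2, 0]


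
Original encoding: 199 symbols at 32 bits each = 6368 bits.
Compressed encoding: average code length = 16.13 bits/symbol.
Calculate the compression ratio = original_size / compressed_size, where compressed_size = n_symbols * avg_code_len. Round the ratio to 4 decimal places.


original_size = n_symbols * orig_bits = 199 * 32 = 6368 bits
compressed_size = n_symbols * avg_code_len = 199 * 16.13 = 3209.87 bits
ratio = original_size / compressed_size = 6368 / 3209.87 = 1.9839

Compression ratio = 1.9839


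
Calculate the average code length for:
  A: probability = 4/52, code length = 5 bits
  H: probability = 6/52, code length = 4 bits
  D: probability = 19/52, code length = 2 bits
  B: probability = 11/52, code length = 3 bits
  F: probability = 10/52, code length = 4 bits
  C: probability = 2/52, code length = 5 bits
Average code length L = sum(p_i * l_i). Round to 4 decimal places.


Weighted contributions p_i * l_i:
  A: (4/52) * 5 = 20/52
  H: (6/52) * 4 = 24/52
  D: (19/52) * 2 = 38/52
  B: (11/52) * 3 = 33/52
  F: (10/52) * 4 = 40/52
  C: (2/52) * 5 = 10/52
Sum = (20 + 24 + 38 + 33 + 40 + 10)/52 = 165/52

L = 165/52 = 3.1731 bits/symbol


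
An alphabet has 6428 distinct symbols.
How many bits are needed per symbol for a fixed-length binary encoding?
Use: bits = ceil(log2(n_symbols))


log2(6428) = 12.6502
Bracket: 2^12 = 4096 < 6428 <= 2^13 = 8192
So ceil(log2(6428)) = 13

bits = ceil(log2(6428)) = ceil(12.6502) = 13 bits


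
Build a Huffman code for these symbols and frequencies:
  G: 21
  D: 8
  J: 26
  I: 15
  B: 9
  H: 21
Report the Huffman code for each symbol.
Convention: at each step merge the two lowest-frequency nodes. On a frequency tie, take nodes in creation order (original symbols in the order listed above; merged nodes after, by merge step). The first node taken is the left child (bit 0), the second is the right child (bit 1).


Huffman tree construction:
Step 1: Merge D(8) + B(9) = 17
Step 2: Merge I(15) + (D+B)(17) = 32
Step 3: Merge G(21) + H(21) = 42
Step 4: Merge J(26) + (I+(D+B))(32) = 58
Step 5: Merge (G+H)(42) + (J+(I+(D+B)))(58) = 100
Read each symbol's code off the tree from the root (left child = 0, right child = 1).

Codes:
  G: 00 (length 2)
  D: 1110 (length 4)
  J: 10 (length 2)
  I: 110 (length 3)
  B: 1111 (length 4)
  H: 01 (length 2)
Average code length: 249/100 = 2.4900 bits/symbol


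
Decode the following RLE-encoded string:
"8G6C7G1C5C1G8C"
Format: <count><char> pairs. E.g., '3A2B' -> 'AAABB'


Expanding each <count><char> pair:
  8G -> 'GGGGGGGG'
  6C -> 'CCCCCC'
  7G -> 'GGGGGGG'
  1C -> 'C'
  5C -> 'CCCCC'
  1G -> 'G'
  8C -> 'CCCCCCCC'

Decoded = GGGGGGGGCCCCCCGGGGGGGCCCCCCGCCCCCCCC


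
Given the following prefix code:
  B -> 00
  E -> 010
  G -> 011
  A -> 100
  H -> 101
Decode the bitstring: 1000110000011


Decoding step by step:
Bits 100 -> A
Bits 011 -> G
Bits 00 -> B
Bits 00 -> B
Bits 011 -> G


Decoded message: AGBBG


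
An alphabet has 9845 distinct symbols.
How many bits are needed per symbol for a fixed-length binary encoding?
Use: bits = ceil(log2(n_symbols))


log2(9845) = 13.2652
Bracket: 2^13 = 8192 < 9845 <= 2^14 = 16384
So ceil(log2(9845)) = 14

bits = ceil(log2(9845)) = ceil(13.2652) = 14 bits


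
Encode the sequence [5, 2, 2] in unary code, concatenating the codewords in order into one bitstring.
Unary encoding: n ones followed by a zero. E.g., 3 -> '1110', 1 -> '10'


Encode each number as n ones followed by a terminating 0:
  5 -> 111110 (6 bits)
  2 -> 110 (3 bits)
  2 -> 110 (3 bits)
Total length = 6 + 3 + 3 = 12 bits.

Unary([5, 2, 2]) = 111110110110 (12 bits)


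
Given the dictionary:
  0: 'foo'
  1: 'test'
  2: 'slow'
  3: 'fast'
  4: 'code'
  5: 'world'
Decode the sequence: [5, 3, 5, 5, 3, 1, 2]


Look up each index in the dictionary:
  5 -> 'world'
  3 -> 'fast'
  5 -> 'world'
  5 -> 'world'
  3 -> 'fast'
  1 -> 'test'
  2 -> 'slow'

Decoded: "world fast world world fast test slow"


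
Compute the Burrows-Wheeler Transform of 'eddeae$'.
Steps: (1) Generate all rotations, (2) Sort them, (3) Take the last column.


Rotations (sorted):
  0: $eddeae -> last char: e
  1: ae$edde -> last char: e
  2: ddeae$e -> last char: e
  3: deae$ed -> last char: d
  4: e$eddea -> last char: a
  5: eae$edd -> last char: d
  6: eddeae$ -> last char: $


BWT = eeedad$


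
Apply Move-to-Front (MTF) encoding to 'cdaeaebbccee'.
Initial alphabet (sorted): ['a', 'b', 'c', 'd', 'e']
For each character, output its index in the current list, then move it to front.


MTF encoding:
'c': index 2 in ['a', 'b', 'c', 'd', 'e'] -> ['c', 'a', 'b', 'd', 'e']
'd': index 3 in ['c', 'a', 'b', 'd', 'e'] -> ['d', 'c', 'a', 'b', 'e']
'a': index 2 in ['d', 'c', 'a', 'b', 'e'] -> ['a', 'd', 'c', 'b', 'e']
'e': index 4 in ['a', 'd', 'c', 'b', 'e'] -> ['e', 'a', 'd', 'c', 'b']
'a': index 1 in ['e', 'a', 'd', 'c', 'b'] -> ['a', 'e', 'd', 'c', 'b']
'e': index 1 in ['a', 'e', 'd', 'c', 'b'] -> ['e', 'a', 'd', 'c', 'b']
'b': index 4 in ['e', 'a', 'd', 'c', 'b'] -> ['b', 'e', 'a', 'd', 'c']
'b': index 0 in ['b', 'e', 'a', 'd', 'c'] -> ['b', 'e', 'a', 'd', 'c']
'c': index 4 in ['b', 'e', 'a', 'd', 'c'] -> ['c', 'b', 'e', 'a', 'd']
'c': index 0 in ['c', 'b', 'e', 'a', 'd'] -> ['c', 'b', 'e', 'a', 'd']
'e': index 2 in ['c', 'b', 'e', 'a', 'd'] -> ['e', 'c', 'b', 'a', 'd']
'e': index 0 in ['e', 'c', 'b', 'a', 'd'] -> ['e', 'c', 'b', 'a', 'd']


Output: [2, 3, 2, 4, 1, 1, 4, 0, 4, 0, 2, 0]


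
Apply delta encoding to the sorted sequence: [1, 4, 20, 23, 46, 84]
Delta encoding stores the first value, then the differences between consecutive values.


First value: 1
Deltas:
  4 - 1 = 3
  20 - 4 = 16
  23 - 20 = 3
  46 - 23 = 23
  84 - 46 = 38


Delta encoded: [1, 3, 16, 3, 23, 38]


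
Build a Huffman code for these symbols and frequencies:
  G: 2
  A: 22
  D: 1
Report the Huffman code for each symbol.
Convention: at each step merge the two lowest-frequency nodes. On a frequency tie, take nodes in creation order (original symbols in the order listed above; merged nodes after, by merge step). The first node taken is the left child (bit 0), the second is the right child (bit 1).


Huffman tree construction:
Step 1: Merge D(1) + G(2) = 3
Step 2: Merge (D+G)(3) + A(22) = 25
Read each symbol's code off the tree from the root (left child = 0, right child = 1).

Codes:
  G: 01 (length 2)
  A: 1 (length 1)
  D: 00 (length 2)
Average code length: 28/25 = 1.1200 bits/symbol


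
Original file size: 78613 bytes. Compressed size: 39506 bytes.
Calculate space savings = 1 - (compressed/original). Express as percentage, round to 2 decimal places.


ratio = compressed/original = 39506/78613 = 0.502538
savings = 1 - ratio = 1 - 0.502538 = 0.497462
as a percentage: 0.497462 * 100 = 49.75%

Space savings = 1 - 39506/78613 = 49.75%


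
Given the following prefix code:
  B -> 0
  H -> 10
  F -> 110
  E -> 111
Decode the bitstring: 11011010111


Decoding step by step:
Bits 110 -> F
Bits 110 -> F
Bits 10 -> H
Bits 111 -> E


Decoded message: FFHE


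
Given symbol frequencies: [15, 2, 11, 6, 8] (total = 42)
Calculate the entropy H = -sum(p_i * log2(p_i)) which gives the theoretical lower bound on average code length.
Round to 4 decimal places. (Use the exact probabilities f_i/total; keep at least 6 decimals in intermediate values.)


Per-symbol terms -p_i * log2(p_i) with p_i = f_i/42:
  p = 15/42 = 0.357143: log2(p) = -1.485427, -p*log2(p) = 0.530510
  p = 2/42 = 0.047619: log2(p) = -4.392317, -p*log2(p) = 0.209158
  p = 11/42 = 0.261905: log2(p) = -1.932886, -p*log2(p) = 0.506232
  p = 6/42 = 0.142857: log2(p) = -2.807355, -p*log2(p) = 0.401051
  p = 8/42 = 0.190476: log2(p) = -2.392317, -p*log2(p) = 0.455680
H = 0.530510 + 0.209158 + 0.506232 + 0.401051 + 0.455680 = 2.102631

H = 2.1026 bits/symbol


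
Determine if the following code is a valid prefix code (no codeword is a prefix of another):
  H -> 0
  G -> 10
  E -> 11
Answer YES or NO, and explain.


Checking each pair (does one codeword prefix another?):
  H='0' vs G='10': no prefix
  H='0' vs E='11': no prefix
  G='10' vs H='0': no prefix
  G='10' vs E='11': no prefix
  E='11' vs H='0': no prefix
  E='11' vs G='10': no prefix
No violation found over all pairs.

YES -- this is a valid prefix code. No codeword is a prefix of any other codeword.


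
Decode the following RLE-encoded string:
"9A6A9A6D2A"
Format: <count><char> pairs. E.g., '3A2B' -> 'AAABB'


Expanding each <count><char> pair:
  9A -> 'AAAAAAAAA'
  6A -> 'AAAAAA'
  9A -> 'AAAAAAAAA'
  6D -> 'DDDDDD'
  2A -> 'AA'

Decoded = AAAAAAAAAAAAAAAAAAAAAAAADDDDDDAA


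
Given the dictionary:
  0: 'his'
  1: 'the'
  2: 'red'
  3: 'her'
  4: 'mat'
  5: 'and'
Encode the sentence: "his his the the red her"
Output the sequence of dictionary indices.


Look up each word in the dictionary:
  'his' -> 0
  'his' -> 0
  'the' -> 1
  'the' -> 1
  'red' -> 2
  'her' -> 3

Encoded: [0, 0, 1, 1, 2, 3]


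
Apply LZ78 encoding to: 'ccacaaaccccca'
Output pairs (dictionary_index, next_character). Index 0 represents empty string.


LZ78 encoding steps:
Dictionary: {0: ''}
Step 1: w='' (idx 0), next='c' -> output (0, 'c'), add 'c' as idx 1
Step 2: w='c' (idx 1), next='a' -> output (1, 'a'), add 'ca' as idx 2
Step 3: w='ca' (idx 2), next='a' -> output (2, 'a'), add 'caa' as idx 3
Step 4: w='' (idx 0), next='a' -> output (0, 'a'), add 'a' as idx 4
Step 5: w='c' (idx 1), next='c' -> output (1, 'c'), add 'cc' as idx 5
Step 6: w='cc' (idx 5), next='c' -> output (5, 'c'), add 'ccc' as idx 6
Step 7: w='a' (idx 4), end of input -> output (4, '')


Encoded: [(0, 'c'), (1, 'a'), (2, 'a'), (0, 'a'), (1, 'c'), (5, 'c'), (4, '')]


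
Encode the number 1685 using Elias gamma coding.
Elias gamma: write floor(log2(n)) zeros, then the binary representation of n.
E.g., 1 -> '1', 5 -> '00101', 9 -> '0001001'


num_bits = floor(log2(1685)) + 1 = 11
leading_zeros = num_bits - 1 = 10
binary(1685) = 11010010101

Elias gamma(1685) = '0000000000' + '11010010101' = 000000000011010010101 (21 bits)


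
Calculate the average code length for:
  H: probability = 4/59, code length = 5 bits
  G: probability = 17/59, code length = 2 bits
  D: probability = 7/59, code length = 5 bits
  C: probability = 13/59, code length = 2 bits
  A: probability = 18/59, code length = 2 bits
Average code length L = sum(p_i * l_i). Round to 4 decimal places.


Weighted contributions p_i * l_i:
  H: (4/59) * 5 = 20/59
  G: (17/59) * 2 = 34/59
  D: (7/59) * 5 = 35/59
  C: (13/59) * 2 = 26/59
  A: (18/59) * 2 = 36/59
Sum = (20 + 34 + 35 + 26 + 36)/59 = 151/59

L = 151/59 = 2.5593 bits/symbol


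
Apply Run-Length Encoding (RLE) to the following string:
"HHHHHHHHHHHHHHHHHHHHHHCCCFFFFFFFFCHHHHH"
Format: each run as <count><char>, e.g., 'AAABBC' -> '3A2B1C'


Scanning runs left to right:
  i=0: run of 'H' x 22 -> '22H'
  i=22: run of 'C' x 3 -> '3C'
  i=25: run of 'F' x 8 -> '8F'
  i=33: run of 'C' x 1 -> '1C'
  i=34: run of 'H' x 5 -> '5H'

RLE = 22H3C8F1C5H


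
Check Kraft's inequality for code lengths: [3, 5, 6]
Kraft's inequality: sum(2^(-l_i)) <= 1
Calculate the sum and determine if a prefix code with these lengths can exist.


Sum = 2^(-3) + 2^(-5) + 2^(-6)
    = 0.125 + 0.03125 + 0.015625
    = 11/64 = 0.171875
Since 0.171875 <= 1, Kraft's inequality IS satisfied.
A prefix code with these lengths CAN exist.

Kraft sum = 0.171875. Satisfied.


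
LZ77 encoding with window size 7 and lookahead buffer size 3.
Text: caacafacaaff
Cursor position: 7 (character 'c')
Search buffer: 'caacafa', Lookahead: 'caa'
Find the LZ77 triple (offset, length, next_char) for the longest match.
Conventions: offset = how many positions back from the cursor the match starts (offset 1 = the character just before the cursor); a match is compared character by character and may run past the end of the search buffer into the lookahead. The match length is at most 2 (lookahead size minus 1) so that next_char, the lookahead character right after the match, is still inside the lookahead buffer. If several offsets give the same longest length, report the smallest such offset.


Try each offset into the search buffer:
  offset=1 (pos 6, char 'a'): match length 0
  offset=2 (pos 5, char 'f'): match length 0
  offset=3 (pos 4, char 'a'): match length 0
  offset=4 (pos 3, char 'c'): match length 2
  offset=5 (pos 2, char 'a'): match length 0
  offset=6 (pos 1, char 'a'): match length 0
  offset=7 (pos 0, char 'c'): match length 2
Longest match has length 2, found at offsets 4, 7; take the smallest, offset 4.
next_char = character at position 7 + 2 = 9 -> 'a'

Best match: offset=4, length=2 (matching 'ca' starting at position 3)
LZ77 triple: (4, 2, 'a')


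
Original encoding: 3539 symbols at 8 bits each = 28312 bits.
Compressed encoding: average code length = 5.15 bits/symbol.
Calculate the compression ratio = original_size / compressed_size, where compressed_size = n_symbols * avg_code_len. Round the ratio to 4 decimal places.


original_size = n_symbols * orig_bits = 3539 * 8 = 28312 bits
compressed_size = n_symbols * avg_code_len = 3539 * 5.15 = 18225.85 bits
ratio = original_size / compressed_size = 28312 / 18225.85 = 1.5534

Compression ratio = 1.5534


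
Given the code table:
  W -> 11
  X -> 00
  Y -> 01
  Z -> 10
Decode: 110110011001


Decoding:
11 -> W
01 -> Y
10 -> Z
01 -> Y
10 -> Z
01 -> Y


Result: WYZYZY


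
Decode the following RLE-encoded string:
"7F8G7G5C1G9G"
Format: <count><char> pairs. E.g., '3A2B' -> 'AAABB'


Expanding each <count><char> pair:
  7F -> 'FFFFFFF'
  8G -> 'GGGGGGGG'
  7G -> 'GGGGGGG'
  5C -> 'CCCCC'
  1G -> 'G'
  9G -> 'GGGGGGGGG'

Decoded = FFFFFFFGGGGGGGGGGGGGGGCCCCCGGGGGGGGGG


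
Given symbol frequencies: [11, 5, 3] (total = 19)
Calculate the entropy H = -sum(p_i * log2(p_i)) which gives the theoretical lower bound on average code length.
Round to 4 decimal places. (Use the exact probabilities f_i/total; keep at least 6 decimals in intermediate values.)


Per-symbol terms -p_i * log2(p_i) with p_i = f_i/19:
  p = 11/19 = 0.578947: log2(p) = -0.788496, -p*log2(p) = 0.456498
  p = 5/19 = 0.263158: log2(p) = -1.925999, -p*log2(p) = 0.506842
  p = 3/19 = 0.157895: log2(p) = -2.662965, -p*log2(p) = 0.420468
H = 0.456498 + 0.506842 + 0.420468 = 1.383808

H = 1.3838 bits/symbol


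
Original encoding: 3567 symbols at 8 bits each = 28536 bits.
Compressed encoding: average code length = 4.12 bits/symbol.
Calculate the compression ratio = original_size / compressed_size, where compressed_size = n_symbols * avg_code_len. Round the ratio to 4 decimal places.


original_size = n_symbols * orig_bits = 3567 * 8 = 28536 bits
compressed_size = n_symbols * avg_code_len = 3567 * 4.12 = 14696.04 bits
ratio = original_size / compressed_size = 28536 / 14696.04 = 1.9417

Compression ratio = 1.9417


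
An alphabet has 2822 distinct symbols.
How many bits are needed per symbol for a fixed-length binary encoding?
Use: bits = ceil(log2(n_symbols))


log2(2822) = 11.4625
Bracket: 2^11 = 2048 < 2822 <= 2^12 = 4096
So ceil(log2(2822)) = 12

bits = ceil(log2(2822)) = ceil(11.4625) = 12 bits


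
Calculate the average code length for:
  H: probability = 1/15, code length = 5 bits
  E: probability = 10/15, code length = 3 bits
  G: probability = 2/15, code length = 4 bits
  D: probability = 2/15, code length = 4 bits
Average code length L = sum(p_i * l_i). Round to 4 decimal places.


Weighted contributions p_i * l_i:
  H: (1/15) * 5 = 5/15
  E: (10/15) * 3 = 30/15
  G: (2/15) * 4 = 8/15
  D: (2/15) * 4 = 8/15
Sum = (5 + 30 + 8 + 8)/15 = 51/15

L = 51/15 = 3.4000 bits/symbol


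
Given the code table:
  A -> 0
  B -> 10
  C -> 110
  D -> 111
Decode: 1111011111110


Decoding:
111 -> D
10 -> B
111 -> D
111 -> D
10 -> B


Result: DBDDB


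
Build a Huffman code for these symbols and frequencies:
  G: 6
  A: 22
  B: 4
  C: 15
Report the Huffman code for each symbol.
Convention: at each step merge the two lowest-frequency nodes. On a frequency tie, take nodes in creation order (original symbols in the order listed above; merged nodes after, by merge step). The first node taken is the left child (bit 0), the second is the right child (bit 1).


Huffman tree construction:
Step 1: Merge B(4) + G(6) = 10
Step 2: Merge (B+G)(10) + C(15) = 25
Step 3: Merge A(22) + ((B+G)+C)(25) = 47
Read each symbol's code off the tree from the root (left child = 0, right child = 1).

Codes:
  G: 101 (length 3)
  A: 0 (length 1)
  B: 100 (length 3)
  C: 11 (length 2)
Average code length: 82/47 = 1.7447 bits/symbol


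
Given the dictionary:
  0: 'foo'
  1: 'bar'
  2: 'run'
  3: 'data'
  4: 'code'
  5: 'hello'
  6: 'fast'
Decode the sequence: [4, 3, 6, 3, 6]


Look up each index in the dictionary:
  4 -> 'code'
  3 -> 'data'
  6 -> 'fast'
  3 -> 'data'
  6 -> 'fast'

Decoded: "code data fast data fast"


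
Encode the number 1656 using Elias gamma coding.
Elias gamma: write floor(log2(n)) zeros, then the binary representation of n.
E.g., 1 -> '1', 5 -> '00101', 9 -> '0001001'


num_bits = floor(log2(1656)) + 1 = 11
leading_zeros = num_bits - 1 = 10
binary(1656) = 11001111000

Elias gamma(1656) = '0000000000' + '11001111000' = 000000000011001111000 (21 bits)


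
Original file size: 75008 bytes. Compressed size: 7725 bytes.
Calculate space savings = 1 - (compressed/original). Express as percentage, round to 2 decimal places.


ratio = compressed/original = 7725/75008 = 0.102989
savings = 1 - ratio = 1 - 0.102989 = 0.897011
as a percentage: 0.897011 * 100 = 89.7%

Space savings = 1 - 7725/75008 = 89.7%


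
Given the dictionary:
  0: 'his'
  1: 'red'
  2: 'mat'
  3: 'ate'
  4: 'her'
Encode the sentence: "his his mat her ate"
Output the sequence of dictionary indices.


Look up each word in the dictionary:
  'his' -> 0
  'his' -> 0
  'mat' -> 2
  'her' -> 4
  'ate' -> 3

Encoded: [0, 0, 2, 4, 3]


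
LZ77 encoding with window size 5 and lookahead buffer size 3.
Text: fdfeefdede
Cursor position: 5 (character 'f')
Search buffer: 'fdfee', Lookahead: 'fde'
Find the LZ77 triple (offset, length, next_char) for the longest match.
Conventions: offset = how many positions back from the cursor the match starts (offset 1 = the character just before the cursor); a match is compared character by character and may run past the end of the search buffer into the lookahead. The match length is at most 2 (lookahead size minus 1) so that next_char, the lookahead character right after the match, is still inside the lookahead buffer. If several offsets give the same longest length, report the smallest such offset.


Try each offset into the search buffer:
  offset=1 (pos 4, char 'e'): match length 0
  offset=2 (pos 3, char 'e'): match length 0
  offset=3 (pos 2, char 'f'): match length 1
  offset=4 (pos 1, char 'd'): match length 0
  offset=5 (pos 0, char 'f'): match length 2
Longest match has length 2 at offset 5.
next_char = character at position 5 + 2 = 7 -> 'e'

Best match: offset=5, length=2 (matching 'fd' starting at position 0)
LZ77 triple: (5, 2, 'e')


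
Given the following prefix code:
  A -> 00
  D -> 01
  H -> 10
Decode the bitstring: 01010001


Decoding step by step:
Bits 01 -> D
Bits 01 -> D
Bits 00 -> A
Bits 01 -> D


Decoded message: DDAD


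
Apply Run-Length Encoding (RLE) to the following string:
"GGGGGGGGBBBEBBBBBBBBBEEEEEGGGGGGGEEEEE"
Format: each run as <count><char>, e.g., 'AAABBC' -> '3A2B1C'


Scanning runs left to right:
  i=0: run of 'G' x 8 -> '8G'
  i=8: run of 'B' x 3 -> '3B'
  i=11: run of 'E' x 1 -> '1E'
  i=12: run of 'B' x 9 -> '9B'
  i=21: run of 'E' x 5 -> '5E'
  i=26: run of 'G' x 7 -> '7G'
  i=33: run of 'E' x 5 -> '5E'

RLE = 8G3B1E9B5E7G5E


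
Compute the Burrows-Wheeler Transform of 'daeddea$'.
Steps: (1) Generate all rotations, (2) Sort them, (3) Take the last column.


Rotations (sorted):
  0: $daeddea -> last char: a
  1: a$daedde -> last char: e
  2: aeddea$d -> last char: d
  3: daeddea$ -> last char: $
  4: ddea$dae -> last char: e
  5: dea$daed -> last char: d
  6: ea$daedd -> last char: d
  7: eddea$da -> last char: a


BWT = aed$edda


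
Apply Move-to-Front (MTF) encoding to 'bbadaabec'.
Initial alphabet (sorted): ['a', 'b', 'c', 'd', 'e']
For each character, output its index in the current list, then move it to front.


MTF encoding:
'b': index 1 in ['a', 'b', 'c', 'd', 'e'] -> ['b', 'a', 'c', 'd', 'e']
'b': index 0 in ['b', 'a', 'c', 'd', 'e'] -> ['b', 'a', 'c', 'd', 'e']
'a': index 1 in ['b', 'a', 'c', 'd', 'e'] -> ['a', 'b', 'c', 'd', 'e']
'd': index 3 in ['a', 'b', 'c', 'd', 'e'] -> ['d', 'a', 'b', 'c', 'e']
'a': index 1 in ['d', 'a', 'b', 'c', 'e'] -> ['a', 'd', 'b', 'c', 'e']
'a': index 0 in ['a', 'd', 'b', 'c', 'e'] -> ['a', 'd', 'b', 'c', 'e']
'b': index 2 in ['a', 'd', 'b', 'c', 'e'] -> ['b', 'a', 'd', 'c', 'e']
'e': index 4 in ['b', 'a', 'd', 'c', 'e'] -> ['e', 'b', 'a', 'd', 'c']
'c': index 4 in ['e', 'b', 'a', 'd', 'c'] -> ['c', 'e', 'b', 'a', 'd']


Output: [1, 0, 1, 3, 1, 0, 2, 4, 4]


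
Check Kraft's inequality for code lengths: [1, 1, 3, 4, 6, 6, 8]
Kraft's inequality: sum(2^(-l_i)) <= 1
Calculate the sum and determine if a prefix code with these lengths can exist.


Sum = 2^(-1) + 2^(-1) + 2^(-3) + 2^(-4) + 2^(-6) + 2^(-6) + 2^(-8)
    = 0.5 + 0.5 + 0.125 + 0.0625 + 0.015625 + 0.015625 + 0.00390625
    = 313/256 = 1.22265625
Since 1.22265625 > 1, Kraft's inequality is NOT satisfied.
A prefix code with these lengths CANNOT exist.

Kraft sum = 1.22265625. Not satisfied.


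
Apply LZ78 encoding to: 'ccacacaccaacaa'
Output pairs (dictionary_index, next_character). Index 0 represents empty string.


LZ78 encoding steps:
Dictionary: {0: ''}
Step 1: w='' (idx 0), next='c' -> output (0, 'c'), add 'c' as idx 1
Step 2: w='c' (idx 1), next='a' -> output (1, 'a'), add 'ca' as idx 2
Step 3: w='ca' (idx 2), next='c' -> output (2, 'c'), add 'cac' as idx 3
Step 4: w='' (idx 0), next='a' -> output (0, 'a'), add 'a' as idx 4
Step 5: w='c' (idx 1), next='c' -> output (1, 'c'), add 'cc' as idx 5
Step 6: w='a' (idx 4), next='a' -> output (4, 'a'), add 'aa' as idx 6
Step 7: w='ca' (idx 2), next='a' -> output (2, 'a'), add 'caa' as idx 7


Encoded: [(0, 'c'), (1, 'a'), (2, 'c'), (0, 'a'), (1, 'c'), (4, 'a'), (2, 'a')]


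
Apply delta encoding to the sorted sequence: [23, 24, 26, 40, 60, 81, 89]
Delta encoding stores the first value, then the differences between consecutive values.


First value: 23
Deltas:
  24 - 23 = 1
  26 - 24 = 2
  40 - 26 = 14
  60 - 40 = 20
  81 - 60 = 21
  89 - 81 = 8


Delta encoded: [23, 1, 2, 14, 20, 21, 8]


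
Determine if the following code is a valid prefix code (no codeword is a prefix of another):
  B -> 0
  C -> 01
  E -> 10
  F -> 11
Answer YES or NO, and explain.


Checking each pair (does one codeword prefix another?):
  B='0' vs C='01': prefix -- VIOLATION

NO -- this is NOT a valid prefix code. B (0) is a prefix of C (01).


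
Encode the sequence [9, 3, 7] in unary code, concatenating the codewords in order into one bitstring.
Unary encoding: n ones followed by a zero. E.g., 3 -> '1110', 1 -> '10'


Encode each number as n ones followed by a terminating 0:
  9 -> 1111111110 (10 bits)
  3 -> 1110 (4 bits)
  7 -> 11111110 (8 bits)
Total length = 10 + 4 + 8 = 22 bits.

Unary([9, 3, 7]) = 1111111110111011111110 (22 bits)


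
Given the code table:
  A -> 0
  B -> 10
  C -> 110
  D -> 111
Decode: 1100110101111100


Decoding:
110 -> C
0 -> A
110 -> C
10 -> B
111 -> D
110 -> C
0 -> A


Result: CACBDCA


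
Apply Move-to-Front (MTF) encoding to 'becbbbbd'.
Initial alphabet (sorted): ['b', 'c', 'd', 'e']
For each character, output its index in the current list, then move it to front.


MTF encoding:
'b': index 0 in ['b', 'c', 'd', 'e'] -> ['b', 'c', 'd', 'e']
'e': index 3 in ['b', 'c', 'd', 'e'] -> ['e', 'b', 'c', 'd']
'c': index 2 in ['e', 'b', 'c', 'd'] -> ['c', 'e', 'b', 'd']
'b': index 2 in ['c', 'e', 'b', 'd'] -> ['b', 'c', 'e', 'd']
'b': index 0 in ['b', 'c', 'e', 'd'] -> ['b', 'c', 'e', 'd']
'b': index 0 in ['b', 'c', 'e', 'd'] -> ['b', 'c', 'e', 'd']
'b': index 0 in ['b', 'c', 'e', 'd'] -> ['b', 'c', 'e', 'd']
'd': index 3 in ['b', 'c', 'e', 'd'] -> ['d', 'b', 'c', 'e']


Output: [0, 3, 2, 2, 0, 0, 0, 3]


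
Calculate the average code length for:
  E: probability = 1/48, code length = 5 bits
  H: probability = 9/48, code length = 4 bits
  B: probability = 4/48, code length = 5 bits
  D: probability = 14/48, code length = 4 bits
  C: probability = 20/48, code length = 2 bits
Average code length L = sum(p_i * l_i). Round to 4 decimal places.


Weighted contributions p_i * l_i:
  E: (1/48) * 5 = 5/48
  H: (9/48) * 4 = 36/48
  B: (4/48) * 5 = 20/48
  D: (14/48) * 4 = 56/48
  C: (20/48) * 2 = 40/48
Sum = (5 + 36 + 20 + 56 + 40)/48 = 157/48

L = 157/48 = 3.2708 bits/symbol


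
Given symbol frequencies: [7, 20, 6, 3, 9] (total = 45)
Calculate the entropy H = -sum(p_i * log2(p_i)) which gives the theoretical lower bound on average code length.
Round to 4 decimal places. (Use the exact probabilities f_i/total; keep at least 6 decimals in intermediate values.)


Per-symbol terms -p_i * log2(p_i) with p_i = f_i/45:
  p = 7/45 = 0.155556: log2(p) = -2.684498, -p*log2(p) = 0.417589
  p = 20/45 = 0.444444: log2(p) = -1.169925, -p*log2(p) = 0.519967
  p = 6/45 = 0.133333: log2(p) = -2.906891, -p*log2(p) = 0.387585
  p = 3/45 = 0.066667: log2(p) = -3.906891, -p*log2(p) = 0.260459
  p = 9/45 = 0.200000: log2(p) = -2.321928, -p*log2(p) = 0.464386
H = 0.417589 + 0.519967 + 0.387585 + 0.260459 + 0.464386 = 2.049986

H = 2.05 bits/symbol


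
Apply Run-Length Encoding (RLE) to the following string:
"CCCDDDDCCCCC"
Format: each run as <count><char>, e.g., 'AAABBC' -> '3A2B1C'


Scanning runs left to right:
  i=0: run of 'C' x 3 -> '3C'
  i=3: run of 'D' x 4 -> '4D'
  i=7: run of 'C' x 5 -> '5C'

RLE = 3C4D5C


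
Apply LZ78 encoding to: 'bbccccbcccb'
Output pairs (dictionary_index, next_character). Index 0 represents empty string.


LZ78 encoding steps:
Dictionary: {0: ''}
Step 1: w='' (idx 0), next='b' -> output (0, 'b'), add 'b' as idx 1
Step 2: w='b' (idx 1), next='c' -> output (1, 'c'), add 'bc' as idx 2
Step 3: w='' (idx 0), next='c' -> output (0, 'c'), add 'c' as idx 3
Step 4: w='c' (idx 3), next='c' -> output (3, 'c'), add 'cc' as idx 4
Step 5: w='bc' (idx 2), next='c' -> output (2, 'c'), add 'bcc' as idx 5
Step 6: w='c' (idx 3), next='b' -> output (3, 'b'), add 'cb' as idx 6


Encoded: [(0, 'b'), (1, 'c'), (0, 'c'), (3, 'c'), (2, 'c'), (3, 'b')]


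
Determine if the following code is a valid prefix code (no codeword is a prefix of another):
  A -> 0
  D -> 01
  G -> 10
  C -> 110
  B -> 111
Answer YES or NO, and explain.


Checking each pair (does one codeword prefix another?):
  A='0' vs D='01': prefix -- VIOLATION

NO -- this is NOT a valid prefix code. A (0) is a prefix of D (01).


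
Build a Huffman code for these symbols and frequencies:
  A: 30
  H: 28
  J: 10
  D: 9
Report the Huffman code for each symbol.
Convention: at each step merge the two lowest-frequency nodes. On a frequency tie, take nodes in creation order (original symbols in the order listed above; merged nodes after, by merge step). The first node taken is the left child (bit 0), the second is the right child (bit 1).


Huffman tree construction:
Step 1: Merge D(9) + J(10) = 19
Step 2: Merge (D+J)(19) + H(28) = 47
Step 3: Merge A(30) + ((D+J)+H)(47) = 77
Read each symbol's code off the tree from the root (left child = 0, right child = 1).

Codes:
  A: 0 (length 1)
  H: 11 (length 2)
  J: 101 (length 3)
  D: 100 (length 3)
Average code length: 143/77 = 1.8571 bits/symbol


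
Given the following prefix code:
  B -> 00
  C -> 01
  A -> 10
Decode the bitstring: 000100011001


Decoding step by step:
Bits 00 -> B
Bits 01 -> C
Bits 00 -> B
Bits 01 -> C
Bits 10 -> A
Bits 01 -> C


Decoded message: BCBCAC


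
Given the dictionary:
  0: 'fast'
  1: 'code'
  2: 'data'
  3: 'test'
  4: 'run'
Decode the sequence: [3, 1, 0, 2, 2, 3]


Look up each index in the dictionary:
  3 -> 'test'
  1 -> 'code'
  0 -> 'fast'
  2 -> 'data'
  2 -> 'data'
  3 -> 'test'

Decoded: "test code fast data data test"


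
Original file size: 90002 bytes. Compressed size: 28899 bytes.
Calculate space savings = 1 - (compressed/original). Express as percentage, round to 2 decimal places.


ratio = compressed/original = 28899/90002 = 0.321093
savings = 1 - ratio = 1 - 0.321093 = 0.678907
as a percentage: 0.678907 * 100 = 67.89%

Space savings = 1 - 28899/90002 = 67.89%


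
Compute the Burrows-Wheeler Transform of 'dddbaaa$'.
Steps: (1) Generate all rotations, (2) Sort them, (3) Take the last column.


Rotations (sorted):
  0: $dddbaaa -> last char: a
  1: a$dddbaa -> last char: a
  2: aa$dddba -> last char: a
  3: aaa$dddb -> last char: b
  4: baaa$ddd -> last char: d
  5: dbaaa$dd -> last char: d
  6: ddbaaa$d -> last char: d
  7: dddbaaa$ -> last char: $


BWT = aaabddd$


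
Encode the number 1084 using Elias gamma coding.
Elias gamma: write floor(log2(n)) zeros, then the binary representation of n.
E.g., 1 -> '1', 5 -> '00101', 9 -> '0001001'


num_bits = floor(log2(1084)) + 1 = 11
leading_zeros = num_bits - 1 = 10
binary(1084) = 10000111100

Elias gamma(1084) = '0000000000' + '10000111100' = 000000000010000111100 (21 bits)


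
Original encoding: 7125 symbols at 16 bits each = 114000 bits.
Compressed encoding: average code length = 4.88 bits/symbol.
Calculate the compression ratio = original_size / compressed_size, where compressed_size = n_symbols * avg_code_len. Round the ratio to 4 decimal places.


original_size = n_symbols * orig_bits = 7125 * 16 = 114000 bits
compressed_size = n_symbols * avg_code_len = 7125 * 4.88 = 34770.0 bits
ratio = original_size / compressed_size = 114000 / 34770.0 = 3.2787

Compression ratio = 3.2787


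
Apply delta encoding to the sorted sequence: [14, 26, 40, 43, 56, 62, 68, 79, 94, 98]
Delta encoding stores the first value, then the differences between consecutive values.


First value: 14
Deltas:
  26 - 14 = 12
  40 - 26 = 14
  43 - 40 = 3
  56 - 43 = 13
  62 - 56 = 6
  68 - 62 = 6
  79 - 68 = 11
  94 - 79 = 15
  98 - 94 = 4


Delta encoded: [14, 12, 14, 3, 13, 6, 6, 11, 15, 4]


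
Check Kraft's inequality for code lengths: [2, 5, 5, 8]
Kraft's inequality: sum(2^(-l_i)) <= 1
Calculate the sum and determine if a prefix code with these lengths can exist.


Sum = 2^(-2) + 2^(-5) + 2^(-5) + 2^(-8)
    = 0.25 + 0.03125 + 0.03125 + 0.00390625
    = 81/256 = 0.31640625
Since 0.31640625 <= 1, Kraft's inequality IS satisfied.
A prefix code with these lengths CAN exist.

Kraft sum = 0.31640625. Satisfied.


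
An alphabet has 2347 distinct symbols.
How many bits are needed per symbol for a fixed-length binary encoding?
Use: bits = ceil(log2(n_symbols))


log2(2347) = 11.1966
Bracket: 2^11 = 2048 < 2347 <= 2^12 = 4096
So ceil(log2(2347)) = 12

bits = ceil(log2(2347)) = ceil(11.1966) = 12 bits


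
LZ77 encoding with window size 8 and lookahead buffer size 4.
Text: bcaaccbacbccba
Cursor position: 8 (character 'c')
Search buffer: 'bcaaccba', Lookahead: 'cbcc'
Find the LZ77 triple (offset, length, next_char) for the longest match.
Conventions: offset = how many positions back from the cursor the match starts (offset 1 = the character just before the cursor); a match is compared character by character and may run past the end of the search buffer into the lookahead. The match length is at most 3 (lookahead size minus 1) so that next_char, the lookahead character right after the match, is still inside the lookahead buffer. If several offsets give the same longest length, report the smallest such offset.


Try each offset into the search buffer:
  offset=1 (pos 7, char 'a'): match length 0
  offset=2 (pos 6, char 'b'): match length 0
  offset=3 (pos 5, char 'c'): match length 2
  offset=4 (pos 4, char 'c'): match length 1
  offset=5 (pos 3, char 'a'): match length 0
  offset=6 (pos 2, char 'a'): match length 0
  offset=7 (pos 1, char 'c'): match length 1
  offset=8 (pos 0, char 'b'): match length 0
Longest match has length 2 at offset 3.
next_char = character at position 8 + 2 = 10 -> 'c'

Best match: offset=3, length=2 (matching 'cb' starting at position 5)
LZ77 triple: (3, 2, 'c')


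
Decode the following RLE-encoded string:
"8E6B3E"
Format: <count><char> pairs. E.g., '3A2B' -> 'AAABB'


Expanding each <count><char> pair:
  8E -> 'EEEEEEEE'
  6B -> 'BBBBBB'
  3E -> 'EEE'

Decoded = EEEEEEEEBBBBBBEEE


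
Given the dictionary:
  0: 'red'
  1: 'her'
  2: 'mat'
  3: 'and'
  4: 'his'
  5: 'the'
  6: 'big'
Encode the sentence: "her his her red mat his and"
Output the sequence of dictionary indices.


Look up each word in the dictionary:
  'her' -> 1
  'his' -> 4
  'her' -> 1
  'red' -> 0
  'mat' -> 2
  'his' -> 4
  'and' -> 3

Encoded: [1, 4, 1, 0, 2, 4, 3]


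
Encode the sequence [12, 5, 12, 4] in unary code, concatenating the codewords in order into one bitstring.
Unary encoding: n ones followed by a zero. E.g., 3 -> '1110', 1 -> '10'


Encode each number as n ones followed by a terminating 0:
  12 -> 1111111111110 (13 bits)
  5 -> 111110 (6 bits)
  12 -> 1111111111110 (13 bits)
  4 -> 11110 (5 bits)
Total length = 13 + 6 + 13 + 5 = 37 bits.

Unary([12, 5, 12, 4]) = 1111111111110111110111111111111011110 (37 bits)
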